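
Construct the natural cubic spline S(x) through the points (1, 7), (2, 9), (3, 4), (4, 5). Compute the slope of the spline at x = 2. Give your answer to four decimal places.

Let M_i = S''(x_i). Step sizes h_i = 1, 1, 1; slopes of the chords Δ_i = (y_(i+1) - y_i)/h_i = 2, -5, 1.
  1·M_0 + 4·M_1 + 1·M_2 = 6(Δ_1 - Δ_0) = -42
  1·M_1 + 4·M_2 + 1·M_3 = 6(Δ_2 - Δ_1) = 36
Natural end conditions: M_0 = M_3 = 0.
Solving: M_0 = 0, M_1 = -68/5, M_2 = 62/5, M_3 = 0.
On [2, 3], S'(x) = b_1 + 2c_1·(x - 2) + 3d_1·(x - 2)² with b_1 = Δ_1 - h_1(2M_1 + M_2)/6 = -38/15, c_1 = M_1/2 = -34/5, d_1 = (M_2 - M_1)/(6h_1) = 13/3. So S'(2) = -38/15.

-2.5333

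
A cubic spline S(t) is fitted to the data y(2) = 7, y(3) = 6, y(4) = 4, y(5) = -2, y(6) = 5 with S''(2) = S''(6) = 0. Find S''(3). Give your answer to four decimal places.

1.5000

Let σ_i = S''(x_i). Step sizes h_i = 1, 1, 1, 1; slopes of the chords Δ_i = (y_(i+1) - y_i)/h_i = -1, -2, -6, 7.
  1·σ_0 + 4·σ_1 + 1·σ_2 = 6(Δ_1 - Δ_0) = -6
  1·σ_1 + 4·σ_2 + 1·σ_3 = 6(Δ_2 - Δ_1) = -24
  1·σ_2 + 4·σ_3 + 1·σ_4 = 6(Δ_3 - Δ_2) = 78
Natural end conditions: σ_0 = σ_4 = 0.
Forward elimination and back-substitution give σ_0 = 0, σ_1 = 3/2, σ_2 = -12, σ_3 = 45/2, σ_4 = 0.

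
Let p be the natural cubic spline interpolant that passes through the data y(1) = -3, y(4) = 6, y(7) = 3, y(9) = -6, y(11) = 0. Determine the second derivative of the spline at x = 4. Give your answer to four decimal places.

Write σ_i for p''(x_i). With h_i = 3, 3, 2, 2 and divided differences Δ_i = 3, -1, -9/2, 3, the continuity of p' gives the tridiagonal system
  3·σ_0 + 12·σ_1 + 3·σ_2 = 6(Δ_1 - Δ_0) = -24
  3·σ_1 + 10·σ_2 + 2·σ_3 = 6(Δ_2 - Δ_1) = -21
  2·σ_2 + 8·σ_3 + 2·σ_4 = 6(Δ_3 - Δ_2) = 45
Natural end conditions: σ_0 = σ_4 = 0.
Solving the tridiagonal system: σ_0 = 0, σ_1 = -5/4, σ_2 = -3, σ_3 = 51/8, σ_4 = 0.

-1.2500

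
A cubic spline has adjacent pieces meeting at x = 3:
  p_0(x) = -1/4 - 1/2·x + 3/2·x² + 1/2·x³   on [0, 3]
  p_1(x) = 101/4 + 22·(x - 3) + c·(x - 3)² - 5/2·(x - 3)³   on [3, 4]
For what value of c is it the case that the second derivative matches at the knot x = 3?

6

p_0''(x) = 3 + 3·x, so p_0''(3) = 12. On the right, p_1''(3) = 2c, so c = 6.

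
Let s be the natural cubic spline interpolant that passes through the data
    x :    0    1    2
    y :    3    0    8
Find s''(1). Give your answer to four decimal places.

With m_i denoting the second derivative at x_i, h_i = 1, 1, and Δ_i = (y_(i+1) − y_i)/h_i = -3, 8:
  1·m_0 + 4·m_1 + 1·m_2 = 6(Δ_1 - Δ_0) = 66
Natural end conditions: m_0 = m_2 = 0.
Hence m_0 = 0, m_1 = 33/2, m_2 = 0.

16.5000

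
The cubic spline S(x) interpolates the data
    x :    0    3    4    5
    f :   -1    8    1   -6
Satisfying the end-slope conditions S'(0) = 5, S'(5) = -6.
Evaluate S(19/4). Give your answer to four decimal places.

Put σ_i = S'' at the i-th knot. Here h = (3, 1, 1) and Δ = (3, -7, -7), so the interior equations h_(i-1)·σ_(i-1) + 2(h_(i-1)+h_i)·σ_i + h_i·σ_(i+1) = 6(Δ_i − Δ_(i-1)) read
  3·σ_0 + 8·σ_1 + 1·σ_2 = 6(Δ_1 - Δ_0) = -60
  1·σ_1 + 4·σ_2 + 1·σ_3 = 6(Δ_2 - Δ_1) = 0
Clamped end conditions give two more equations: 2h_0·σ_0 + h_0·σ_1 = 6(Δ_0 - S'(0)) = -12 and h_2·σ_2 + 2h_2·σ_3 = 6(S'(5) - Δ_2) = 6.
Solving: σ_0 = 66/29, σ_1 = -248/29, σ_2 = 46/29, σ_3 = 64/29.
On [4, 5], S(x) = 1 - 229/29·(x - 4) + 23/29·(x - 4)² + 3/29·(x - 4)³.
With (x - 4) = 3/4: S(19/4) = -8227/1856.

-4.4327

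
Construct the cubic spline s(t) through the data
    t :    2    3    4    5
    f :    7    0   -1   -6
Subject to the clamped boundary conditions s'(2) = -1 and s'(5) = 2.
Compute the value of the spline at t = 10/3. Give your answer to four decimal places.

-0.6889

Let M_i = s''(x_i). Step sizes h_i = 1, 1, 1; slopes of the chords Δ_i = (y_(i+1) - y_i)/h_i = -7, -1, -5.
  1·M_0 + 4·M_1 + 1·M_2 = 6(Δ_1 - Δ_0) = 36
  1·M_1 + 4·M_2 + 1·M_3 = 6(Δ_2 - Δ_1) = -24
Clamped end conditions give two more equations: 2h_0·M_0 + h_0·M_1 = 6(Δ_0 - s'(2)) = -36 and h_2·M_2 + 2h_2·M_3 = 6(s'(5) - Δ_2) = 42.
Solving the tridiagonal system: M_0 = -142/5, M_1 = 104/5, M_2 = -94/5, M_3 = 152/5.
On [3, 4], s(t) = 0 - 24/5·(t - 3) + 52/5·(t - 3)² - 33/5·(t - 3)³.
With (t - 3) = 1/3: s(10/3) = -31/45.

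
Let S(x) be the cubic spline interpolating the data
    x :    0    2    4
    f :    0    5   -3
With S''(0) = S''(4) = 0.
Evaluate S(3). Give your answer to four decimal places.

Let M_i = S''(x_i). Step sizes h_i = 2, 2; slopes of the chords Δ_i = (y_(i+1) - y_i)/h_i = 5/2, -4.
  2·M_0 + 8·M_1 + 2·M_2 = 6(Δ_1 - Δ_0) = -39
Natural end conditions: M_0 = M_2 = 0.
Solving: M_0 = 0, M_1 = -39/8, M_2 = 0.
On [2, 4], S(x) = 5 - 3/4·(x - 2) - 39/16·(x - 2)² + 13/32·(x - 2)³.
With (x - 2) = 1: S(3) = 71/32.

2.2188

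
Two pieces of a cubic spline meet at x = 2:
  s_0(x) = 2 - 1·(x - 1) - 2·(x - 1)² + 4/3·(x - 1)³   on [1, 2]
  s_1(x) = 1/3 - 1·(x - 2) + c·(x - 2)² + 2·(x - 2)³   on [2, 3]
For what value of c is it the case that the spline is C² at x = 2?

2

s_0''(x) = -4 + 8·(x - 1), so s_0''(2) = 4. On the right, s_1''(2) = 2c, so c = 2.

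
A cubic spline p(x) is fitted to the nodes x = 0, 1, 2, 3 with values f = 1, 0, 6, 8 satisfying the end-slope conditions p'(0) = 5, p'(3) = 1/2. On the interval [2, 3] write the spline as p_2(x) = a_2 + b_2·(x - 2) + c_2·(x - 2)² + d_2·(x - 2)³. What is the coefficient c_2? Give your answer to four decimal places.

Let M_i = p''(x_i). Step sizes h_i = 1, 1, 1; slopes of the chords Δ_i = (y_(i+1) - y_i)/h_i = -1, 6, 2.
  1·M_0 + 4·M_1 + 1·M_2 = 6(Δ_1 - Δ_0) = 42
  1·M_1 + 4·M_2 + 1·M_3 = 6(Δ_2 - Δ_1) = -24
Clamped end conditions give two more equations: 2h_0·M_0 + h_0·M_1 = 6(Δ_0 - p'(0)) = -36 and h_2·M_2 + 2h_2·M_3 = 6(p'(3) - Δ_2) = -9.
Solving: M_0 = -141/5, M_1 = 102/5, M_2 = -57/5, M_3 = 6/5.
On [2, 3], with p_2(x) = a_2 + b_2·(x - 2) + c_2·(x - 2)² + d_2·(x - 2)³: c_2 = M_2/2 = -57/10, d_2 = (M_3 - M_2)/(6h_2) = 21/10, b_2 = Δ_2 - h_2(2M_2 + M_3)/6 = 28/5.

-5.7000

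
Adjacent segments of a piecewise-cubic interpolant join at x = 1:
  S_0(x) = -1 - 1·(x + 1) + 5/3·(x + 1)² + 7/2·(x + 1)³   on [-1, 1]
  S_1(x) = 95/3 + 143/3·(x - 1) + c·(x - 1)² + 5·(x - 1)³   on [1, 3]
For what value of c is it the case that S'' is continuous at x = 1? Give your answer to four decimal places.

22.6667

S_0''(x) = 10/3 + 21·(x + 1), so S_0''(1) = 136/3. On the right, S_1''(1) = 2c, so c = 68/3.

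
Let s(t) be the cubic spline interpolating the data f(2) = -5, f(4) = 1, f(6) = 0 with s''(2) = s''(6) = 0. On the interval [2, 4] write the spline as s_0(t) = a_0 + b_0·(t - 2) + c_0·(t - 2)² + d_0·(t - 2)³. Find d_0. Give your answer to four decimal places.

Write M_i for s''(x_i). With h_i = 2, 2 and divided differences Δ_i = 3, -1/2, the continuity of s' gives the tridiagonal system
  2·M_0 + 8·M_1 + 2·M_2 = 6(Δ_1 - Δ_0) = -21
Natural end conditions: M_0 = M_2 = 0.
Forward elimination and back-substitution give M_0 = 0, M_1 = -21/8, M_2 = 0.
On [2, 4], with s_0(t) = a_0 + b_0·(t - 2) + c_0·(t - 2)² + d_0·(t - 2)³: c_0 = M_0/2 = 0, d_0 = (M_1 - M_0)/(6h_0) = -7/32, b_0 = Δ_0 - h_0(2M_0 + M_1)/6 = 31/8.

-0.2188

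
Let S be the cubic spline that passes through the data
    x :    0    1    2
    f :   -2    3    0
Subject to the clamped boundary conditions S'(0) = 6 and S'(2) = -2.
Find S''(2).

Write M_i for S''(x_i). With h_i = 1, 1 and divided differences Δ_i = 5, -3, the continuity of S' gives the tridiagonal system
  1·M_0 + 4·M_1 + 1·M_2 = 6(Δ_1 - Δ_0) = -48
Clamped end conditions give two more equations: 2h_0·M_0 + h_0·M_1 = 6(Δ_0 - S'(0)) = -6 and h_1·M_1 + 2h_1·M_2 = 6(S'(2) - Δ_1) = 6.
Solving the tridiagonal system: M_0 = 5, M_1 = -16, M_2 = 11.

11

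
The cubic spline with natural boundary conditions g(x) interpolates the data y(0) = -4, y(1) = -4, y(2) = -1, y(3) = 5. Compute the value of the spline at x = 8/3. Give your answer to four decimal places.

Write M_i for g''(x_i). With h_i = 1, 1, 1 and divided differences Δ_i = 0, 3, 6, the continuity of g' gives the tridiagonal system
  1·M_0 + 4·M_1 + 1·M_2 = 6(Δ_1 - Δ_0) = 18
  1·M_1 + 4·M_2 + 1·M_3 = 6(Δ_2 - Δ_1) = 18
Natural end conditions: M_0 = M_3 = 0.
Forward elimination and back-substitution give M_0 = 0, M_1 = 18/5, M_2 = 18/5, M_3 = 0.
On [2, 3], g(x) = -1 + 24/5·(x - 2) + 9/5·(x - 2)² - 3/5·(x - 2)³.
With (x - 2) = 2/3: g(8/3) = 127/45.

2.8222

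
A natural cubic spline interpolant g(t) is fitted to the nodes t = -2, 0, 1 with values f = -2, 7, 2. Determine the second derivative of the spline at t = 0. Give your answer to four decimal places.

Let M_i = g''(x_i). Step sizes h_i = 2, 1; slopes of the chords Δ_i = (y_(i+1) - y_i)/h_i = 9/2, -5.
  2·M_0 + 6·M_1 + 1·M_2 = 6(Δ_1 - Δ_0) = -57
Natural end conditions: M_0 = M_2 = 0.
Hence M_0 = 0, M_1 = -19/2, M_2 = 0.

-9.5000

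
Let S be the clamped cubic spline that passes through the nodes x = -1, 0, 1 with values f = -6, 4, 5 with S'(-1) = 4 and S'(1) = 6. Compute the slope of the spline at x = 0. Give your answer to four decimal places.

5.7500

Let M_i = S''(x_i). Step sizes h_i = 1, 1; slopes of the chords Δ_i = (y_(i+1) - y_i)/h_i = 10, 1.
  1·M_0 + 4·M_1 + 1·M_2 = 6(Δ_1 - Δ_0) = -54
Clamped end conditions give two more equations: 2h_0·M_0 + h_0·M_1 = 6(Δ_0 - S'(-1)) = 36 and h_1·M_1 + 2h_1·M_2 = 6(S'(1) - Δ_1) = 30.
Hence M_0 = 65/2, M_1 = -29, M_2 = 59/2.
On [0, 1], S'(x) = b_1 + 2c_1·x + 3d_1·x² with b_1 = Δ_1 - h_1(2M_1 + M_2)/6 = 23/4, c_1 = M_1/2 = -29/2, d_1 = (M_2 - M_1)/(6h_1) = 39/4. So S'(0) = 23/4.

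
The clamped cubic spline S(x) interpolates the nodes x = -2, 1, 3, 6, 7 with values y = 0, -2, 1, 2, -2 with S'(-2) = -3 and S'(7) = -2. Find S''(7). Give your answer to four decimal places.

8.2387

Put m_i = S'' at the i-th knot. Here h = (3, 2, 3, 1) and Δ = (-2/3, 3/2, 1/3, -4), so the interior equations h_(i-1)·m_(i-1) + 2(h_(i-1)+h_i)·m_i + h_i·m_(i+1) = 6(Δ_i − Δ_(i-1)) read
  3·m_0 + 10·m_1 + 2·m_2 = 6(Δ_1 - Δ_0) = 13
  2·m_1 + 10·m_2 + 3·m_3 = 6(Δ_2 - Δ_1) = -7
  3·m_2 + 8·m_3 + 1·m_4 = 6(Δ_3 - Δ_2) = -26
Clamped end conditions give two more equations: 2h_0·m_0 + h_0·m_1 = 6(Δ_0 - S'(-2)) = 14 and h_3·m_3 + 2h_3·m_4 = 6(S'(7) - Δ_3) = 12.
Solving the tridiagonal system: m_0 = 241/118, m_1 = 103/177, m_2 = 373/708, m_3 = -1585/354, m_4 = 5833/708.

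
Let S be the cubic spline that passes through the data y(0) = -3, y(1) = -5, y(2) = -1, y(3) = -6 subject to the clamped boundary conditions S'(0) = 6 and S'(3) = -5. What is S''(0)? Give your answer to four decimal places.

-35.7333

Put σ_i = S'' at the i-th knot. Here h = (1, 1, 1) and Δ = (-2, 4, -5), so the interior equations h_(i-1)·σ_(i-1) + 2(h_(i-1)+h_i)·σ_i + h_i·σ_(i+1) = 6(Δ_i − Δ_(i-1)) read
  1·σ_0 + 4·σ_1 + 1·σ_2 = 6(Δ_1 - Δ_0) = 36
  1·σ_1 + 4·σ_2 + 1·σ_3 = 6(Δ_2 - Δ_1) = -54
Clamped end conditions give two more equations: 2h_0·σ_0 + h_0·σ_1 = 6(Δ_0 - S'(0)) = -48 and h_2·σ_2 + 2h_2·σ_3 = 6(S'(3) - Δ_2) = 0.
Solving the tridiagonal system: σ_0 = -536/15, σ_1 = 352/15, σ_2 = -332/15, σ_3 = 166/15.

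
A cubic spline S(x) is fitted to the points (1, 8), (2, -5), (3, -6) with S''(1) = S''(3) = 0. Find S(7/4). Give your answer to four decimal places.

Write M_i for S''(x_i). With h_i = 1, 1 and divided differences Δ_i = -13, -1, the continuity of S' gives the tridiagonal system
  1·M_0 + 4·M_1 + 1·M_2 = 6(Δ_1 - Δ_0) = 72
Natural end conditions: M_0 = M_2 = 0.
Solving the tridiagonal system: M_0 = 0, M_1 = 18, M_2 = 0.
On [1, 2], S(x) = 8 - 16·(x - 1) + 0·(x - 1)² + 3·(x - 1)³.
With (x - 1) = 3/4: S(7/4) = -175/64.

-2.7344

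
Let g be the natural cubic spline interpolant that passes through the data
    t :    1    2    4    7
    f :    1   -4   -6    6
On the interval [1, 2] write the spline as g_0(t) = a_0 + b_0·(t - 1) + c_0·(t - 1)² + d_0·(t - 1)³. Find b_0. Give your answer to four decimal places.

-5.5357

Write m_i for g''(x_i). With h_i = 1, 2, 3 and divided differences Δ_i = -5, -1, 4, the continuity of g' gives the tridiagonal system
  1·m_0 + 6·m_1 + 2·m_2 = 6(Δ_1 - Δ_0) = 24
  2·m_1 + 10·m_2 + 3·m_3 = 6(Δ_2 - Δ_1) = 30
Natural end conditions: m_0 = m_3 = 0.
Solving: m_0 = 0, m_1 = 45/14, m_2 = 33/14, m_3 = 0.
On [1, 2], with g_0(t) = a_0 + b_0·(t - 1) + c_0·(t - 1)² + d_0·(t - 1)³: c_0 = m_0/2 = 0, d_0 = (m_1 - m_0)/(6h_0) = 15/28, b_0 = Δ_0 - h_0(2m_0 + m_1)/6 = -155/28.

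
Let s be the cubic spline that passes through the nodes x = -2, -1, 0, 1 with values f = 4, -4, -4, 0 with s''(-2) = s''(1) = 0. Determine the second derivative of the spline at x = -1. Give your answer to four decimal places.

11.2000

With m_i denoting the second derivative at x_i, h_i = 1, 1, 1, and Δ_i = (y_(i+1) − y_i)/h_i = -8, 0, 4:
  1·m_0 + 4·m_1 + 1·m_2 = 6(Δ_1 - Δ_0) = 48
  1·m_1 + 4·m_2 + 1·m_3 = 6(Δ_2 - Δ_1) = 24
Natural end conditions: m_0 = m_3 = 0.
Hence m_0 = 0, m_1 = 56/5, m_2 = 16/5, m_3 = 0.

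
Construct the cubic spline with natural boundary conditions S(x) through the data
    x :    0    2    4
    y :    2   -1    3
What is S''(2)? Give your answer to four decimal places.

Let M_i = S''(x_i). Step sizes h_i = 2, 2; slopes of the chords Δ_i = (y_(i+1) - y_i)/h_i = -3/2, 2.
  2·M_0 + 8·M_1 + 2·M_2 = 6(Δ_1 - Δ_0) = 21
Natural end conditions: M_0 = M_2 = 0.
Solving: M_0 = 0, M_1 = 21/8, M_2 = 0.

2.6250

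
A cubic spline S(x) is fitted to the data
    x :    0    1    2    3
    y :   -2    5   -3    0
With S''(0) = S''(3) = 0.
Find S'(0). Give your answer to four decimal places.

With m_i denoting the second derivative at x_i, h_i = 1, 1, 1, and Δ_i = (y_(i+1) − y_i)/h_i = 7, -8, 3:
  1·m_0 + 4·m_1 + 1·m_2 = 6(Δ_1 - Δ_0) = -90
  1·m_1 + 4·m_2 + 1·m_3 = 6(Δ_2 - Δ_1) = 66
Natural end conditions: m_0 = m_3 = 0.
Solving the tridiagonal system: m_0 = 0, m_1 = -142/5, m_2 = 118/5, m_3 = 0.
On [0, 1], S'(x) = b_0 + 2c_0·x + 3d_0·x² with b_0 = Δ_0 - h_0(2m_0 + m_1)/6 = 176/15, c_0 = m_0/2 = 0, d_0 = (m_1 - m_0)/(6h_0) = -71/15. So S'(0) = 176/15.

11.7333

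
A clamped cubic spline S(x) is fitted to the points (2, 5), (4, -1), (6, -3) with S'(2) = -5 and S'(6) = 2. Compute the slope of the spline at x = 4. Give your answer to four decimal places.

-2.2500

With σ_i denoting the second derivative at x_i, h_i = 2, 2, and Δ_i = (y_(i+1) − y_i)/h_i = -3, -1:
  2·σ_0 + 8·σ_1 + 2·σ_2 = 6(Δ_1 - Δ_0) = 12
Clamped end conditions give two more equations: 2h_0·σ_0 + h_0·σ_1 = 6(Δ_0 - S'(2)) = 12 and h_1·σ_1 + 2h_1·σ_2 = 6(S'(6) - Δ_1) = 18.
Forward elimination and back-substitution give σ_0 = 13/4, σ_1 = -1/2, σ_2 = 19/4.
On [4, 6], S'(x) = b_1 + 2c_1·(x - 4) + 3d_1·(x - 4)² with b_1 = Δ_1 - h_1(2σ_1 + σ_2)/6 = -9/4, c_1 = σ_1/2 = -1/4, d_1 = (σ_2 - σ_1)/(6h_1) = 7/16. So S'(4) = -9/4.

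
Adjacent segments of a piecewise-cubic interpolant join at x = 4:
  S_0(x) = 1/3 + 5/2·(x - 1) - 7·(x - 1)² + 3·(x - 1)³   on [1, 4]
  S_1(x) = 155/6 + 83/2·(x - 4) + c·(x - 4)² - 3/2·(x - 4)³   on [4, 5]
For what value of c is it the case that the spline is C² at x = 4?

S_0''(x) = -14 + 18·(x - 1), so S_0''(4) = 40. On the right, S_1''(4) = 2c, so c = 20.

20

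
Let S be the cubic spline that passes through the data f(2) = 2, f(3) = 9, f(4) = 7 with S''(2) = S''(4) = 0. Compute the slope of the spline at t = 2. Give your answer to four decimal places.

Write M_i for S''(x_i). With h_i = 1, 1 and divided differences Δ_i = 7, -2, the continuity of S' gives the tridiagonal system
  1·M_0 + 4·M_1 + 1·M_2 = 6(Δ_1 - Δ_0) = -54
Natural end conditions: M_0 = M_2 = 0.
Hence M_0 = 0, M_1 = -27/2, M_2 = 0.
On [2, 3], S'(t) = b_0 + 2c_0·(t - 2) + 3d_0·(t - 2)² with b_0 = Δ_0 - h_0(2M_0 + M_1)/6 = 37/4, c_0 = M_0/2 = 0, d_0 = (M_1 - M_0)/(6h_0) = -9/4. So S'(2) = 37/4.

9.2500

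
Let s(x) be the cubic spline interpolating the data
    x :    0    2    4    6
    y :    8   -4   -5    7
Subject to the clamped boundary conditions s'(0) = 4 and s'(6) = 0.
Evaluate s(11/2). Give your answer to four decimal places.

5.6844

Let M_i = s''(x_i). Step sizes h_i = 2, 2, 2; slopes of the chords Δ_i = (y_(i+1) - y_i)/h_i = -6, -1/2, 6.
  2·M_0 + 8·M_1 + 2·M_2 = 6(Δ_1 - Δ_0) = 33
  2·M_1 + 8·M_2 + 2·M_3 = 6(Δ_2 - Δ_1) = 39
Clamped end conditions give two more equations: 2h_0·M_0 + h_0·M_1 = 6(Δ_0 - s'(0)) = -60 and h_2·M_2 + 2h_2·M_3 = 6(s'(6) - Δ_2) = -36.
Solving the tridiagonal system: M_0 = -559/30, M_1 = 109/15, M_2 = 91/15, M_3 = -361/30.
On [4, 6], s(x) = -5 + 179/30·(x - 4) + 91/30·(x - 4)² - 181/120·(x - 4)³.
With (x - 4) = 3/2: s(11/2) = 1819/320.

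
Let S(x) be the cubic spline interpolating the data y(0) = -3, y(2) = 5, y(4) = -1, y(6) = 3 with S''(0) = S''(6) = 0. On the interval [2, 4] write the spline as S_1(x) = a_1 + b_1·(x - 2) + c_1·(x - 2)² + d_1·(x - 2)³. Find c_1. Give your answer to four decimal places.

With M_i denoting the second derivative at x_i, h_i = 2, 2, 2, and Δ_i = (y_(i+1) − y_i)/h_i = 4, -3, 2:
  2·M_0 + 8·M_1 + 2·M_2 = 6(Δ_1 - Δ_0) = -42
  2·M_1 + 8·M_2 + 2·M_3 = 6(Δ_2 - Δ_1) = 30
Natural end conditions: M_0 = M_3 = 0.
Solving: M_0 = 0, M_1 = -33/5, M_2 = 27/5, M_3 = 0.
On [2, 4], with S_1(x) = a_1 + b_1·(x - 2) + c_1·(x - 2)² + d_1·(x - 2)³: c_1 = M_1/2 = -33/10, d_1 = (M_2 - M_1)/(6h_1) = 1, b_1 = Δ_1 - h_1(2M_1 + M_2)/6 = -2/5.

-3.3000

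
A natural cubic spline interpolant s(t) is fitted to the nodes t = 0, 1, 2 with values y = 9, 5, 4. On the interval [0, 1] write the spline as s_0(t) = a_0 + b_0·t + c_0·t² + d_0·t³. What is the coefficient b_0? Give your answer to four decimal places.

Put m_i = s'' at the i-th knot. Here h = (1, 1) and Δ = (-4, -1), so the interior equations h_(i-1)·m_(i-1) + 2(h_(i-1)+h_i)·m_i + h_i·m_(i+1) = 6(Δ_i − Δ_(i-1)) read
  1·m_0 + 4·m_1 + 1·m_2 = 6(Δ_1 - Δ_0) = 18
Natural end conditions: m_0 = m_2 = 0.
Solving the tridiagonal system: m_0 = 0, m_1 = 9/2, m_2 = 0.
On [0, 1], with s_0(t) = a_0 + b_0·t + c_0·t² + d_0·t³: c_0 = m_0/2 = 0, d_0 = (m_1 - m_0)/(6h_0) = 3/4, b_0 = Δ_0 - h_0(2m_0 + m_1)/6 = -19/4.

-4.7500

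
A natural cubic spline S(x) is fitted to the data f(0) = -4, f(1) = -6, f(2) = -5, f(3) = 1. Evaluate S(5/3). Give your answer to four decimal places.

Write M_i for S''(x_i). With h_i = 1, 1, 1 and divided differences Δ_i = -2, 1, 6, the continuity of S' gives the tridiagonal system
  1·M_0 + 4·M_1 + 1·M_2 = 6(Δ_1 - Δ_0) = 18
  1·M_1 + 4·M_2 + 1·M_3 = 6(Δ_2 - Δ_1) = 30
Natural end conditions: M_0 = M_3 = 0.
Hence M_0 = 0, M_1 = 14/5, M_2 = 34/5, M_3 = 0.
On [1, 2], S(x) = -6 - 16/15·(x - 1) + 7/5·(x - 1)² + 2/3·(x - 1)³.
With (x - 1) = 2/3: S(5/3) = -2386/405.

-5.8914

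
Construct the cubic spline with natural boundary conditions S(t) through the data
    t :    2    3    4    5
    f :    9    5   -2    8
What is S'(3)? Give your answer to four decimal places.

-7.8667

Let σ_i = S''(x_i). Step sizes h_i = 1, 1, 1; slopes of the chords Δ_i = (y_(i+1) - y_i)/h_i = -4, -7, 10.
  1·σ_0 + 4·σ_1 + 1·σ_2 = 6(Δ_1 - Δ_0) = -18
  1·σ_1 + 4·σ_2 + 1·σ_3 = 6(Δ_2 - Δ_1) = 102
Natural end conditions: σ_0 = σ_3 = 0.
Hence σ_0 = 0, σ_1 = -58/5, σ_2 = 142/5, σ_3 = 0.
On [3, 4], S'(t) = b_1 + 2c_1·(t - 3) + 3d_1·(t - 3)² with b_1 = Δ_1 - h_1(2σ_1 + σ_2)/6 = -118/15, c_1 = σ_1/2 = -29/5, d_1 = (σ_2 - σ_1)/(6h_1) = 20/3. So S'(3) = -118/15.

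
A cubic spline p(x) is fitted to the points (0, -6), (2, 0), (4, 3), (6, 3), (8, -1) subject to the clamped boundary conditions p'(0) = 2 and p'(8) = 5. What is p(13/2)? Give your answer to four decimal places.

1.0449

Let m_i = p''(x_i). Step sizes h_i = 2, 2, 2, 2; slopes of the chords Δ_i = (y_(i+1) - y_i)/h_i = 3, 3/2, 0, -2.
  2·m_0 + 8·m_1 + 2·m_2 = 6(Δ_1 - Δ_0) = -9
  2·m_1 + 8·m_2 + 2·m_3 = 6(Δ_2 - Δ_1) = -9
  2·m_2 + 8·m_3 + 2·m_4 = 6(Δ_3 - Δ_2) = -12
Clamped end conditions give two more equations: 2h_0·m_0 + h_0·m_1 = 6(Δ_0 - p'(0)) = 6 and h_3·m_3 + 2h_3·m_4 = 6(p'(8) - Δ_3) = 42.
Solving the tridiagonal system: m_0 = 39/16, m_1 = -15/8, m_2 = 9/16, m_3 = -39/8, m_4 = 207/16.
On [6, 8], p(x) = 3 - 49/16·(x - 6) - 39/16·(x - 6)² + 95/64·(x - 6)³.
With (x - 6) = 1/2: p(13/2) = 535/512.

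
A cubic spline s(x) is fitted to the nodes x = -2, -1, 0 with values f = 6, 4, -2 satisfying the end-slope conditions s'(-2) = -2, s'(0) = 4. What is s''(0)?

With M_i denoting the second derivative at x_i, h_i = 1, 1, and Δ_i = (y_(i+1) − y_i)/h_i = -2, -6:
  1·M_0 + 4·M_1 + 1·M_2 = 6(Δ_1 - Δ_0) = -24
Clamped end conditions give two more equations: 2h_0·M_0 + h_0·M_1 = 6(Δ_0 - s'(-2)) = 0 and h_1·M_1 + 2h_1·M_2 = 6(s'(0) - Δ_1) = 60.
Forward elimination and back-substitution give M_0 = 9, M_1 = -18, M_2 = 39.

39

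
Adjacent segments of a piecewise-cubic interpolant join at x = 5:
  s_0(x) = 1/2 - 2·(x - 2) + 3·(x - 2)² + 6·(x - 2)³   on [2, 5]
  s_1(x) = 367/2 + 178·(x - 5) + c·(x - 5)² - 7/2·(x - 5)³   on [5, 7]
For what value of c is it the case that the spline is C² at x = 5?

s_0''(x) = 6 + 36·(x - 2), so s_0''(5) = 114. On the right, s_1''(5) = 2c, so c = 57.

57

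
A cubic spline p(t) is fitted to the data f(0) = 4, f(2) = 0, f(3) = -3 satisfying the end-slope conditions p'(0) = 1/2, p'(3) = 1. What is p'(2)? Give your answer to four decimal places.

Put σ_i = p'' at the i-th knot. Here h = (2, 1) and Δ = (-2, -3), so the interior equations h_(i-1)·σ_(i-1) + 2(h_(i-1)+h_i)·σ_i + h_i·σ_(i+1) = 6(Δ_i − Δ_(i-1)) read
  2·σ_0 + 6·σ_1 + 1·σ_2 = 6(Δ_1 - Δ_0) = -6
Clamped end conditions give two more equations: 2h_0·σ_0 + h_0·σ_1 = 6(Δ_0 - p'(0)) = -15 and h_1·σ_1 + 2h_1·σ_2 = 6(p'(3) - Δ_1) = 24.
Solving the tridiagonal system: σ_0 = -31/12, σ_1 = -7/3, σ_2 = 79/6.
On [2, 3], p'(t) = b_1 + 2c_1·(t - 2) + 3d_1·(t - 2)² with b_1 = Δ_1 - h_1(2σ_1 + σ_2)/6 = -53/12, c_1 = σ_1/2 = -7/6, d_1 = (σ_2 - σ_1)/(6h_1) = 31/12. So p'(2) = -53/12.

-4.4167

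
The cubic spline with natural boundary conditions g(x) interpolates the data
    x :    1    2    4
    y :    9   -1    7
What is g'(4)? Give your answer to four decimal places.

8.6667

With M_i denoting the second derivative at x_i, h_i = 1, 2, and Δ_i = (y_(i+1) − y_i)/h_i = -10, 4:
  1·M_0 + 6·M_1 + 2·M_2 = 6(Δ_1 - Δ_0) = 84
Natural end conditions: M_0 = M_2 = 0.
Solving: M_0 = 0, M_1 = 14, M_2 = 0.
On [2, 4], g'(x) = b_1 + 2c_1·(x - 2) + 3d_1·(x - 2)² with b_1 = Δ_1 - h_1(2M_1 + M_2)/6 = -16/3, c_1 = M_1/2 = 7, d_1 = (M_2 - M_1)/(6h_1) = -7/6. So g'(4) = 26/3.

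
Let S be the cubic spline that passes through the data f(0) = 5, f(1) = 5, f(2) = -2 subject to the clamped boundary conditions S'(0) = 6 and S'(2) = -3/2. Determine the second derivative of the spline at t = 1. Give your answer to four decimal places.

Let M_i = S''(x_i). Step sizes h_i = 1, 1; slopes of the chords Δ_i = (y_(i+1) - y_i)/h_i = 0, -7.
  1·M_0 + 4·M_1 + 1·M_2 = 6(Δ_1 - Δ_0) = -42
Clamped end conditions give two more equations: 2h_0·M_0 + h_0·M_1 = 6(Δ_0 - S'(0)) = -36 and h_1·M_1 + 2h_1·M_2 = 6(S'(2) - Δ_1) = 33.
Solving the tridiagonal system: M_0 = -45/4, M_1 = -27/2, M_2 = 93/4.

-13.5000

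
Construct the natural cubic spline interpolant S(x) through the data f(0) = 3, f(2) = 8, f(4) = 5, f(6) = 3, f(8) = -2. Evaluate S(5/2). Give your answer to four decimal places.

Let M_i = S''(x_i). Step sizes h_i = 2, 2, 2, 2; slopes of the chords Δ_i = (y_(i+1) - y_i)/h_i = 5/2, -3/2, -1, -5/2.
  2·M_0 + 8·M_1 + 2·M_2 = 6(Δ_1 - Δ_0) = -24
  2·M_1 + 8·M_2 + 2·M_3 = 6(Δ_2 - Δ_1) = 3
  2·M_2 + 8·M_3 + 2·M_4 = 6(Δ_3 - Δ_2) = -9
Natural end conditions: M_0 = M_4 = 0.
Forward elimination and back-substitution give M_0 = 0, M_1 = -381/112, M_2 = 45/28, M_3 = -171/112, M_4 = 0.
On [2, 4], S(x) = 8 + 13/56·(x - 2) - 381/224·(x - 2)² + 187/448·(x - 2)³.
With (x - 2) = 1/2: S(5/2) = 27751/3584.

7.7430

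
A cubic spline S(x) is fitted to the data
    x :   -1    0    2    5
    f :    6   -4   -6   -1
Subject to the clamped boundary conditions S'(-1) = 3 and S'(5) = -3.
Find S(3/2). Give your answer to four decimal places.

-8.0625

With M_i denoting the second derivative at x_i, h_i = 1, 2, 3, and Δ_i = (y_(i+1) − y_i)/h_i = -10, -1, 5/3:
  1·M_0 + 6·M_1 + 2·M_2 = 6(Δ_1 - Δ_0) = 54
  2·M_1 + 10·M_2 + 3·M_3 = 6(Δ_2 - Δ_1) = 16
Clamped end conditions give two more equations: 2h_0·M_0 + h_0·M_1 = 6(Δ_0 - S'(-1)) = -78 and h_2·M_2 + 2h_2·M_3 = 6(S'(5) - Δ_2) = -28.
Hence M_0 = -2710/57, M_1 = 974/57, M_2 = -28/57, M_3 = -84/19.
On [0, 2], S(x) = -4 - 697/57·x + 487/57·x² - 167/114·x³.
With x = 3/2: S(3/2) = -129/16.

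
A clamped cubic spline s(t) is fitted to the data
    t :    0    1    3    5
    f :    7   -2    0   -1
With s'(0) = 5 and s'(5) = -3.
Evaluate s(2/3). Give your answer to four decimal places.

2.3043

Let m_i = s''(x_i). Step sizes h_i = 1, 2, 2; slopes of the chords Δ_i = (y_(i+1) - y_i)/h_i = -9, 1, -1/2.
  1·m_0 + 6·m_1 + 2·m_2 = 6(Δ_1 - Δ_0) = 60
  2·m_1 + 8·m_2 + 2·m_3 = 6(Δ_2 - Δ_1) = -9
Clamped end conditions give two more equations: 2h_0·m_0 + h_0·m_1 = 6(Δ_0 - s'(0)) = -84 and h_2·m_2 + 2h_2·m_3 = 6(s'(5) - Δ_2) = -15.
Hence m_0 = -1205/23, m_1 = 478/23, m_2 = -283/46, m_3 = -31/46.
On [0, 1], s(t) = 7 + 5·t - 1205/46·t² + 561/46·t³.
With t = 2/3: s(2/3) = 53/23.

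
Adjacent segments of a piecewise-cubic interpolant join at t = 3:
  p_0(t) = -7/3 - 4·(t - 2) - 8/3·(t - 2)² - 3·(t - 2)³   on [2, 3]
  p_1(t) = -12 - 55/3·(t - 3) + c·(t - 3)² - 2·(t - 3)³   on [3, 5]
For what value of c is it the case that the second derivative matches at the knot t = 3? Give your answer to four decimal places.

-11.6667

p_0''(t) = -16/3 - 18·(t - 2), so p_0''(3) = -70/3. On the right, p_1''(3) = 2c, so c = -35/3.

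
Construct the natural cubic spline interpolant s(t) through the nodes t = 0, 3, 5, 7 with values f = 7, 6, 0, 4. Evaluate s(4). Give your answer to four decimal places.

2.5263

Let M_i = s''(x_i). Step sizes h_i = 3, 2, 2; slopes of the chords Δ_i = (y_(i+1) - y_i)/h_i = -1/3, -3, 2.
  3·M_0 + 10·M_1 + 2·M_2 = 6(Δ_1 - Δ_0) = -16
  2·M_1 + 8·M_2 + 2·M_3 = 6(Δ_2 - Δ_1) = 30
Natural end conditions: M_0 = M_3 = 0.
Forward elimination and back-substitution give M_0 = 0, M_1 = -47/19, M_2 = 83/19, M_3 = 0.
On [3, 5], s(t) = 6 - 160/57·(t - 3) - 47/38·(t - 3)² + 65/114·(t - 3)³.
With (t - 3) = 1: s(4) = 48/19.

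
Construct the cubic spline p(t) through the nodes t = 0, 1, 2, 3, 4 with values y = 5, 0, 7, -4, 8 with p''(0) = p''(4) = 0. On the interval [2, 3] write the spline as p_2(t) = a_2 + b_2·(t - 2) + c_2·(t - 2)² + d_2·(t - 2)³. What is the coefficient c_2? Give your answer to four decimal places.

-22.9286

Let σ_i = p''(x_i). Step sizes h_i = 1, 1, 1, 1; slopes of the chords Δ_i = (y_(i+1) - y_i)/h_i = -5, 7, -11, 12.
  1·σ_0 + 4·σ_1 + 1·σ_2 = 6(Δ_1 - Δ_0) = 72
  1·σ_1 + 4·σ_2 + 1·σ_3 = 6(Δ_2 - Δ_1) = -108
  1·σ_2 + 4·σ_3 + 1·σ_4 = 6(Δ_3 - Δ_2) = 138
Natural end conditions: σ_0 = σ_4 = 0.
Solving: σ_0 = 0, σ_1 = 825/28, σ_2 = -321/7, σ_3 = 1287/28, σ_4 = 0.
On [2, 3], with p_2(t) = a_2 + b_2·(t - 2) + c_2·(t - 2)² + d_2·(t - 2)³: c_2 = σ_2/2 = -321/14, d_2 = (σ_3 - σ_2)/(6h_2) = 857/56, b_2 = Δ_2 - h_2(2σ_2 + σ_3)/6 = -27/8.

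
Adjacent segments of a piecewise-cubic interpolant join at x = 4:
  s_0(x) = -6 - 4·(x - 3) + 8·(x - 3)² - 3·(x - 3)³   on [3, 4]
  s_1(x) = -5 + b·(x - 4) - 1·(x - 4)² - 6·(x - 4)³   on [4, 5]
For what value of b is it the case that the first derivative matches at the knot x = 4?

s_0'(x) = -4 + 16·(x - 3) - 9·(x - 3)², so s_0'(4) = 3. On the right, s_1'(4) = b, so b = 3.

3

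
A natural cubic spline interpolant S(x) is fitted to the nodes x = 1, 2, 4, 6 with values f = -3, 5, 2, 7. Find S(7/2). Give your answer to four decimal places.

3.2571

Put M_i = S'' at the i-th knot. Here h = (1, 2, 2) and Δ = (8, -3/2, 5/2), so the interior equations h_(i-1)·M_(i-1) + 2(h_(i-1)+h_i)·M_i + h_i·M_(i+1) = 6(Δ_i − Δ_(i-1)) read
  1·M_0 + 6·M_1 + 2·M_2 = 6(Δ_1 - Δ_0) = -57
  2·M_1 + 8·M_2 + 2·M_3 = 6(Δ_2 - Δ_1) = 24
Natural end conditions: M_0 = M_3 = 0.
Solving the tridiagonal system: M_0 = 0, M_1 = -126/11, M_2 = 129/22, M_3 = 0.
On [2, 4], S(x) = 5 + 46/11·(x - 2) - 63/11·(x - 2)² + 127/88·(x - 2)³.
With (x - 2) = 3/2: S(7/2) = 2293/704.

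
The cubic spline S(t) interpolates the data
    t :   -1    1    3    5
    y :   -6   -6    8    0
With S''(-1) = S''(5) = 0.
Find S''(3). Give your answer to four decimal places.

Put σ_i = S'' at the i-th knot. Here h = (2, 2, 2) and Δ = (0, 7, -4), so the interior equations h_(i-1)·σ_(i-1) + 2(h_(i-1)+h_i)·σ_i + h_i·σ_(i+1) = 6(Δ_i − Δ_(i-1)) read
  2·σ_0 + 8·σ_1 + 2·σ_2 = 6(Δ_1 - Δ_0) = 42
  2·σ_1 + 8·σ_2 + 2·σ_3 = 6(Δ_2 - Δ_1) = -66
Natural end conditions: σ_0 = σ_3 = 0.
Hence σ_0 = 0, σ_1 = 39/5, σ_2 = -51/5, σ_3 = 0.

-10.2000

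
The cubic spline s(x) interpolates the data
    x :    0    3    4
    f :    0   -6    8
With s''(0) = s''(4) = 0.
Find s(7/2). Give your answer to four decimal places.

Write M_i for s''(x_i). With h_i = 3, 1 and divided differences Δ_i = -2, 14, the continuity of s' gives the tridiagonal system
  3·M_0 + 8·M_1 + 1·M_2 = 6(Δ_1 - Δ_0) = 96
Natural end conditions: M_0 = M_2 = 0.
Forward elimination and back-substitution give M_0 = 0, M_1 = 12, M_2 = 0.
On [3, 4], s(x) = -6 + 10·(x - 3) + 6·(x - 3)² - 2·(x - 3)³.
With (x - 3) = 1/2: s(7/2) = 1/4.

0.2500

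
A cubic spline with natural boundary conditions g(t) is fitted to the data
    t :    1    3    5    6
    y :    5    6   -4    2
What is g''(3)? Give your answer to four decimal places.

-7.5000

With σ_i denoting the second derivative at x_i, h_i = 2, 2, 1, and Δ_i = (y_(i+1) − y_i)/h_i = 1/2, -5, 6:
  2·σ_0 + 8·σ_1 + 2·σ_2 = 6(Δ_1 - Δ_0) = -33
  2·σ_1 + 6·σ_2 + 1·σ_3 = 6(Δ_2 - Δ_1) = 66
Natural end conditions: σ_0 = σ_3 = 0.
Solving the tridiagonal system: σ_0 = 0, σ_1 = -15/2, σ_2 = 27/2, σ_3 = 0.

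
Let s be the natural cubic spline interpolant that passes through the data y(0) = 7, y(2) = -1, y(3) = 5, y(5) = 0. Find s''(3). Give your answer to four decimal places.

-10.4571

Write M_i for s''(x_i). With h_i = 2, 1, 2 and divided differences Δ_i = -4, 6, -5/2, the continuity of s' gives the tridiagonal system
  2·M_0 + 6·M_1 + 1·M_2 = 6(Δ_1 - Δ_0) = 60
  1·M_1 + 6·M_2 + 2·M_3 = 6(Δ_2 - Δ_1) = -51
Natural end conditions: M_0 = M_3 = 0.
Forward elimination and back-substitution give M_0 = 0, M_1 = 411/35, M_2 = -366/35, M_3 = 0.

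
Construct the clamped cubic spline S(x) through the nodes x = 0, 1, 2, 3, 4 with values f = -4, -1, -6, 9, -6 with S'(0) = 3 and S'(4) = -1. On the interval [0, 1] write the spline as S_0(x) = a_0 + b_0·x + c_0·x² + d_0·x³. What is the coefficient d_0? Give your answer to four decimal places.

-7.5357

With M_i denoting the second derivative at x_i, h_i = 1, 1, 1, 1, and Δ_i = (y_(i+1) − y_i)/h_i = 3, -5, 15, -15:
  1·M_0 + 4·M_1 + 1·M_2 = 6(Δ_1 - Δ_0) = -48
  1·M_1 + 4·M_2 + 1·M_3 = 6(Δ_2 - Δ_1) = 120
  1·M_2 + 4·M_3 + 1·M_4 = 6(Δ_3 - Δ_2) = -180
Clamped end conditions give two more equations: 2h_0·M_0 + h_0·M_1 = 6(Δ_0 - S'(0)) = 0 and h_3·M_3 + 2h_3·M_4 = 6(S'(4) - Δ_3) = 84.
Hence M_0 = 211/14, M_1 = -211/7, M_2 = 115/2, M_3 = -559/7, M_4 = 1147/14.
On [0, 1], with S_0(x) = a_0 + b_0·x + c_0·x² + d_0·x³: c_0 = M_0/2 = 211/28, d_0 = (M_1 - M_0)/(6h_0) = -211/28, b_0 = Δ_0 - h_0(2M_0 + M_1)/6 = 3.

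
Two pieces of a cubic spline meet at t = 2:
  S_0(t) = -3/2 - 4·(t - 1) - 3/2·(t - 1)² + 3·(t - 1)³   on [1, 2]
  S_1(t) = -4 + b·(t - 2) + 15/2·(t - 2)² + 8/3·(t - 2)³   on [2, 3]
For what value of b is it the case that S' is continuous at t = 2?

S_0'(t) = -4 - 3·(t - 1) + 9·(t - 1)², so S_0'(2) = 2. On the right, S_1'(2) = b, so b = 2.

2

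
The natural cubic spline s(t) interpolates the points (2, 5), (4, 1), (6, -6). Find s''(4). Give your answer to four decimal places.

-1.1250

Put M_i = s'' at the i-th knot. Here h = (2, 2) and Δ = (-2, -7/2), so the interior equations h_(i-1)·M_(i-1) + 2(h_(i-1)+h_i)·M_i + h_i·M_(i+1) = 6(Δ_i − Δ_(i-1)) read
  2·M_0 + 8·M_1 + 2·M_2 = 6(Δ_1 - Δ_0) = -9
Natural end conditions: M_0 = M_2 = 0.
Solving the tridiagonal system: M_0 = 0, M_1 = -9/8, M_2 = 0.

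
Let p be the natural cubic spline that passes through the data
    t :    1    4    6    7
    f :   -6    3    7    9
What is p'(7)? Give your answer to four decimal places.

2.0357

Let M_i = p''(x_i). Step sizes h_i = 3, 2, 1; slopes of the chords Δ_i = (y_(i+1) - y_i)/h_i = 3, 2, 2.
  3·M_0 + 10·M_1 + 2·M_2 = 6(Δ_1 - Δ_0) = -6
  2·M_1 + 6·M_2 + 1·M_3 = 6(Δ_2 - Δ_1) = 0
Natural end conditions: M_0 = M_3 = 0.
Forward elimination and back-substitution give M_0 = 0, M_1 = -9/14, M_2 = 3/14, M_3 = 0.
On [6, 7], p'(t) = b_2 + 2c_2·(t - 6) + 3d_2·(t - 6)² with b_2 = Δ_2 - h_2(2M_2 + M_3)/6 = 27/14, c_2 = M_2/2 = 3/28, d_2 = (M_3 - M_2)/(6h_2) = -1/28. So p'(7) = 57/28.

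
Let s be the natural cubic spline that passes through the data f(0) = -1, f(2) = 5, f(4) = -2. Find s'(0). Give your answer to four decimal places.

4.6250

Put σ_i = s'' at the i-th knot. Here h = (2, 2) and Δ = (3, -7/2), so the interior equations h_(i-1)·σ_(i-1) + 2(h_(i-1)+h_i)·σ_i + h_i·σ_(i+1) = 6(Δ_i − Δ_(i-1)) read
  2·σ_0 + 8·σ_1 + 2·σ_2 = 6(Δ_1 - Δ_0) = -39
Natural end conditions: σ_0 = σ_2 = 0.
Forward elimination and back-substitution give σ_0 = 0, σ_1 = -39/8, σ_2 = 0.
On [0, 2], s'(t) = b_0 + 2c_0·t + 3d_0·t² with b_0 = Δ_0 - h_0(2σ_0 + σ_1)/6 = 37/8, c_0 = σ_0/2 = 0, d_0 = (σ_1 - σ_0)/(6h_0) = -13/32. So s'(0) = 37/8.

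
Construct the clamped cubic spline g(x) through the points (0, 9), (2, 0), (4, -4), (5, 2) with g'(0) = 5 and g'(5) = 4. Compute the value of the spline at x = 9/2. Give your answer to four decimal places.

With M_i denoting the second derivative at x_i, h_i = 2, 2, 1, and Δ_i = (y_(i+1) − y_i)/h_i = -9/2, -2, 6:
  2·M_0 + 8·M_1 + 2·M_2 = 6(Δ_1 - Δ_0) = 15
  2·M_1 + 6·M_2 + 1·M_3 = 6(Δ_2 - Δ_1) = 48
Clamped end conditions give two more equations: 2h_0·M_0 + h_0·M_1 = 6(Δ_0 - g'(0)) = -57 and h_2·M_2 + 2h_2·M_3 = 6(g'(5) - Δ_2) = -12.
Hence M_0 = -743/46, M_1 = 175/46, M_2 = 194/23, M_3 = -235/23.
On [4, 5], g(x) = -4 + 225/46·(x - 4) + 97/23·(x - 4)² - 143/46·(x - 4)³.
With (x - 4) = 1/2: g(9/2) = -327/368.

-0.8886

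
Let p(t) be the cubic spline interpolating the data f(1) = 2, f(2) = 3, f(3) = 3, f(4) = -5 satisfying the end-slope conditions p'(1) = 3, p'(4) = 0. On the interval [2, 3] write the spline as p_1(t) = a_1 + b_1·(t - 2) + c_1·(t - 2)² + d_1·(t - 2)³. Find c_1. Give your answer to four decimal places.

Let m_i = p''(x_i). Step sizes h_i = 1, 1, 1; slopes of the chords Δ_i = (y_(i+1) - y_i)/h_i = 1, 0, -8.
  1·m_0 + 4·m_1 + 1·m_2 = 6(Δ_1 - Δ_0) = -6
  1·m_1 + 4·m_2 + 1·m_3 = 6(Δ_2 - Δ_1) = -48
Clamped end conditions give two more equations: 2h_0·m_0 + h_0·m_1 = 6(Δ_0 - p'(1)) = -12 and h_2·m_2 + 2h_2·m_3 = 6(p'(4) - Δ_2) = 48.
Solving: m_0 = -46/5, m_1 = 32/5, m_2 = -112/5, m_3 = 176/5.
On [2, 3], with p_1(t) = a_1 + b_1·(t - 2) + c_1·(t - 2)² + d_1·(t - 2)³: c_1 = m_1/2 = 16/5, d_1 = (m_2 - m_1)/(6h_1) = -24/5, b_1 = Δ_1 - h_1(2m_1 + m_2)/6 = 8/5.

3.2000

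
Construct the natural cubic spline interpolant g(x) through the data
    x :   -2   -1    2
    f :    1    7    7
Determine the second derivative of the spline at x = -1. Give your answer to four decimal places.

-4.5000

Write M_i for g''(x_i). With h_i = 1, 3 and divided differences Δ_i = 6, 0, the continuity of g' gives the tridiagonal system
  1·M_0 + 8·M_1 + 3·M_2 = 6(Δ_1 - Δ_0) = -36
Natural end conditions: M_0 = M_2 = 0.
Forward elimination and back-substitution give M_0 = 0, M_1 = -9/2, M_2 = 0.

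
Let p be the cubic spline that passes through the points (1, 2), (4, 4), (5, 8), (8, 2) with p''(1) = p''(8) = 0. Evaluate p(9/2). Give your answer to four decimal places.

With σ_i denoting the second derivative at x_i, h_i = 3, 1, 3, and Δ_i = (y_(i+1) − y_i)/h_i = 2/3, 4, -2:
  3·σ_0 + 8·σ_1 + 1·σ_2 = 6(Δ_1 - Δ_0) = 20
  1·σ_1 + 8·σ_2 + 3·σ_3 = 6(Δ_2 - Δ_1) = -36
Natural end conditions: σ_0 = σ_3 = 0.
Forward elimination and back-substitution give σ_0 = 0, σ_1 = 28/9, σ_2 = -44/9, σ_3 = 0.
On [4, 5], p(x) = 4 + 34/9·(x - 4) + 14/9·(x - 4)² - 4/3·(x - 4)³.
With (x - 4) = 1/2: p(9/2) = 55/9.

6.1111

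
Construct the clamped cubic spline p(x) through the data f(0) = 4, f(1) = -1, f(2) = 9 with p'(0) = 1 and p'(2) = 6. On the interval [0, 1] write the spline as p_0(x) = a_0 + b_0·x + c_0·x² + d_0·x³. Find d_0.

13

Write M_i for p''(x_i). With h_i = 1, 1 and divided differences Δ_i = -5, 10, the continuity of p' gives the tridiagonal system
  1·M_0 + 4·M_1 + 1·M_2 = 6(Δ_1 - Δ_0) = 90
Clamped end conditions give two more equations: 2h_0·M_0 + h_0·M_1 = 6(Δ_0 - p'(0)) = -36 and h_1·M_1 + 2h_1·M_2 = 6(p'(2) - Δ_1) = -24.
Forward elimination and back-substitution give M_0 = -38, M_1 = 40, M_2 = -32.
On [0, 1], with p_0(x) = a_0 + b_0·x + c_0·x² + d_0·x³: c_0 = M_0/2 = -19, d_0 = (M_1 - M_0)/(6h_0) = 13, b_0 = Δ_0 - h_0(2M_0 + M_1)/6 = 1.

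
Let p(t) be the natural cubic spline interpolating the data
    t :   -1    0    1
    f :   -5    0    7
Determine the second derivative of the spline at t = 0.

Let M_i = p''(x_i). Step sizes h_i = 1, 1; slopes of the chords Δ_i = (y_(i+1) - y_i)/h_i = 5, 7.
  1·M_0 + 4·M_1 + 1·M_2 = 6(Δ_1 - Δ_0) = 12
Natural end conditions: M_0 = M_2 = 0.
Hence M_0 = 0, M_1 = 3, M_2 = 0.

3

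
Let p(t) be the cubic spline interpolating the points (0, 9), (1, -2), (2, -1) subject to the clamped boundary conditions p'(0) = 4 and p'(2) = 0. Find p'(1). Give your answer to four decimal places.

Put σ_i = p'' at the i-th knot. Here h = (1, 1) and Δ = (-11, 1), so the interior equations h_(i-1)·σ_(i-1) + 2(h_(i-1)+h_i)·σ_i + h_i·σ_(i+1) = 6(Δ_i − Δ_(i-1)) read
  1·σ_0 + 4·σ_1 + 1·σ_2 = 6(Δ_1 - Δ_0) = 72
Clamped end conditions give two more equations: 2h_0·σ_0 + h_0·σ_1 = 6(Δ_0 - p'(0)) = -90 and h_1·σ_1 + 2h_1·σ_2 = 6(p'(2) - Δ_1) = -6.
Hence σ_0 = -65, σ_1 = 40, σ_2 = -23.
On [1, 2], p'(t) = b_1 + 2c_1·(t - 1) + 3d_1·(t - 1)² with b_1 = Δ_1 - h_1(2σ_1 + σ_2)/6 = -17/2, c_1 = σ_1/2 = 20, d_1 = (σ_2 - σ_1)/(6h_1) = -21/2. So p'(1) = -17/2.

-8.5000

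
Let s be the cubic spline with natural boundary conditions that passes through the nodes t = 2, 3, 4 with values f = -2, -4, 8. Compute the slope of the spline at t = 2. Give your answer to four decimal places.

Put M_i = s'' at the i-th knot. Here h = (1, 1) and Δ = (-2, 12), so the interior equations h_(i-1)·M_(i-1) + 2(h_(i-1)+h_i)·M_i + h_i·M_(i+1) = 6(Δ_i − Δ_(i-1)) read
  1·M_0 + 4·M_1 + 1·M_2 = 6(Δ_1 - Δ_0) = 84
Natural end conditions: M_0 = M_2 = 0.
Hence M_0 = 0, M_1 = 21, M_2 = 0.
On [2, 3], s'(t) = b_0 + 2c_0·(t - 2) + 3d_0·(t - 2)² with b_0 = Δ_0 - h_0(2M_0 + M_1)/6 = -11/2, c_0 = M_0/2 = 0, d_0 = (M_1 - M_0)/(6h_0) = 7/2. So s'(2) = -11/2.

-5.5000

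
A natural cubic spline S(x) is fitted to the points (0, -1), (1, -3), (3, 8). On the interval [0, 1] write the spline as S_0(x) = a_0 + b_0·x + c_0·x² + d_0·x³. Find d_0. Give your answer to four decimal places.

1.2500

With M_i denoting the second derivative at x_i, h_i = 1, 2, and Δ_i = (y_(i+1) − y_i)/h_i = -2, 11/2:
  1·M_0 + 6·M_1 + 2·M_2 = 6(Δ_1 - Δ_0) = 45
Natural end conditions: M_0 = M_2 = 0.
Solving: M_0 = 0, M_1 = 15/2, M_2 = 0.
On [0, 1], with S_0(x) = a_0 + b_0·x + c_0·x² + d_0·x³: c_0 = M_0/2 = 0, d_0 = (M_1 - M_0)/(6h_0) = 5/4, b_0 = Δ_0 - h_0(2M_0 + M_1)/6 = -13/4.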